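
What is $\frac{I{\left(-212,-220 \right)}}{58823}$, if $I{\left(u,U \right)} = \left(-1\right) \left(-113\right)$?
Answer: $\frac{113}{58823} \approx 0.001921$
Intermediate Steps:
$I{\left(u,U \right)} = 113$
$\frac{I{\left(-212,-220 \right)}}{58823} = \frac{113}{58823}$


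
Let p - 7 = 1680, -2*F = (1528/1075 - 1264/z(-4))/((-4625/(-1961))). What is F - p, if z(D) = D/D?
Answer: -190722917/134375 ≈ -1419.3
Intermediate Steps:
z(D) = 1
F = 35967708/134375 (F = -(1528/1075 - 1264/1)/(2*((-4625/(-1961)))) = -(1528*(1/1075) - 1264*1)/(2*((-4625*(-1/1961)))) = -(1528/1075 - 1264)/(2*125/53) = -(-678636)*53/(1075*125) = -½*(-71935416/134375) = 35967708/134375 ≈ 267.67)
p = 1687 (p = 7 + 1680 = 1687)
F - p = 35967708/134375 - 1*1687 = 35967708/134375 - 1687 = -190722917/134375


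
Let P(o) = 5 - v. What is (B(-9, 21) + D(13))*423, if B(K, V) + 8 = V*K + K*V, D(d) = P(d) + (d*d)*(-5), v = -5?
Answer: -516483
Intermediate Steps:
P(o) = 10 (P(o) = 5 - 1*(-5) = 5 + 5 = 10)
D(d) = 10 - 5*d**2 (D(d) = 10 + (d*d)*(-5) = 10 + d**2*(-5) = 10 - 5*d**2)
B(K, V) = -8 + 2*K*V (B(K, V) = -8 + (V*K + K*V) = -8 + (K*V + K*V) = -8 + 2*K*V)
(B(-9, 21) + D(13))*423 = ((-8 + 2*(-9)*21) + (10 - 5*13**2))*423 = ((-8 - 378) + (10 - 5*169))*423 = (-386 + (10 - 845))*423 = (-386 - 835)*423 = -1221*423 = -516483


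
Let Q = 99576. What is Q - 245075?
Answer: -145499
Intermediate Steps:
Q - 245075 = 99576 - 245075 = -145499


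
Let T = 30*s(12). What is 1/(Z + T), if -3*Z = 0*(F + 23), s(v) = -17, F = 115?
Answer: -1/510 ≈ -0.0019608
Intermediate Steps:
T = -510 (T = 30*(-17) = -510)
Z = 0 (Z = -0*(115 + 23) = -0*138 = -⅓*0 = 0)
1/(Z + T) = 1/(0 - 510) = 1/(-510) = -1/510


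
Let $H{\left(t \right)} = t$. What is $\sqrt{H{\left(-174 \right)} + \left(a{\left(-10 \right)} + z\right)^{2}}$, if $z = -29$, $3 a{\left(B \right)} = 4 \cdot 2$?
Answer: $\frac{5 \sqrt{187}}{3} \approx 22.791$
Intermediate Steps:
$a{\left(B \right)} = \frac{8}{3}$ ($a{\left(B \right)} = \frac{4 \cdot 2}{3} = \frac{1}{3} \cdot 8 = \frac{8}{3}$)
$\sqrt{H{\left(-174 \right)} + \left(a{\left(-10 \right)} + z\right)^{2}} = \sqrt{-174 + \left(\frac{8}{3} - 29\right)^{2}} = \sqrt{-174 + \left(- \frac{79}{3}\right)^{2}} = \sqrt{-174 + \frac{6241}{9}} = \sqrt{\frac{4675}{9}} = \frac{5 \sqrt{187}}{3}$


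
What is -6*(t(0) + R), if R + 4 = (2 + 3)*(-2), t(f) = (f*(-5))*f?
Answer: 84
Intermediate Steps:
t(f) = -5*f**2 (t(f) = (-5*f)*f = -5*f**2)
R = -14 (R = -4 + (2 + 3)*(-2) = -4 + 5*(-2) = -4 - 10 = -14)
-6*(t(0) + R) = -6*(-5*0**2 - 14) = -6*(-5*0 - 14) = -6*(0 - 14) = -6*(-14) = 84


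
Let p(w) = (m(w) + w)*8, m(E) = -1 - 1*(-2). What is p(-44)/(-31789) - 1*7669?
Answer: -243789497/31789 ≈ -7669.0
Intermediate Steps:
m(E) = 1 (m(E) = -1 + 2 = 1)
p(w) = 8 + 8*w (p(w) = (1 + w)*8 = 8 + 8*w)
p(-44)/(-31789) - 1*7669 = (8 + 8*(-44))/(-31789) - 1*7669 = (8 - 352)*(-1/31789) - 7669 = -344*(-1/31789) - 7669 = 344/31789 - 7669 = -243789497/31789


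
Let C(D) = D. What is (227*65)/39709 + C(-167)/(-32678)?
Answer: 488795293/1297610702 ≈ 0.37669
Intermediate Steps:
(227*65)/39709 + C(-167)/(-32678) = (227*65)/39709 - 167/(-32678) = 14755*(1/39709) - 167*(-1/32678) = 14755/39709 + 167/32678 = 488795293/1297610702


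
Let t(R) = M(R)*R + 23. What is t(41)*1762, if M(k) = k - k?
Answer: 40526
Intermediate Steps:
M(k) = 0
t(R) = 23 (t(R) = 0*R + 23 = 0 + 23 = 23)
t(41)*1762 = 23*1762 = 40526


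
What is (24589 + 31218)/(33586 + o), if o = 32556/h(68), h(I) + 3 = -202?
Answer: 11440435/6852574 ≈ 1.6695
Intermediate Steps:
h(I) = -205 (h(I) = -3 - 202 = -205)
o = -32556/205 (o = 32556/(-205) = 32556*(-1/205) = -32556/205 ≈ -158.81)
(24589 + 31218)/(33586 + o) = (24589 + 31218)/(33586 - 32556/205) = 55807/(6852574/205) = 55807*(205/6852574) = 11440435/6852574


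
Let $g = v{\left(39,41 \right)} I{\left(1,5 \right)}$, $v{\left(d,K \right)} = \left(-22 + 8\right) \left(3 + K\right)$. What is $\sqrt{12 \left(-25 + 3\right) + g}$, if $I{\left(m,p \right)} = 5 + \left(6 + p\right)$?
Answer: $2 i \sqrt{2530} \approx 100.6 i$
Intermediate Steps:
$v{\left(d,K \right)} = -42 - 14 K$ ($v{\left(d,K \right)} = - 14 \left(3 + K\right) = -42 - 14 K$)
$I{\left(m,p \right)} = 11 + p$
$g = -9856$ ($g = \left(-42 - 574\right) \left(11 + 5\right) = \left(-42 - 574\right) 16 = \left(-616\right) 16 = -9856$)
$\sqrt{12 \left(-25 + 3\right) + g} = \sqrt{12 \left(-25 + 3\right) - 9856} = \sqrt{12 \left(-22\right) - 9856} = \sqrt{-264 - 9856} = \sqrt{-10120} = 2 i \sqrt{2530}$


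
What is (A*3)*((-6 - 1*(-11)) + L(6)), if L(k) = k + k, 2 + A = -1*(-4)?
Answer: 102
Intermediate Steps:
A = 2 (A = -2 - 1*(-4) = -2 + 4 = 2)
L(k) = 2*k
(A*3)*((-6 - 1*(-11)) + L(6)) = (2*3)*((-6 - 1*(-11)) + 2*6) = 6*((-6 + 11) + 12) = 6*(5 + 12) = 6*17 = 102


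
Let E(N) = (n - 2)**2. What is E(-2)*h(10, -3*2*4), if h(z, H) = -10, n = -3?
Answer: -250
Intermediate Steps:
E(N) = 25 (E(N) = (-3 - 2)**2 = (-5)**2 = 25)
E(-2)*h(10, -3*2*4) = 25*(-10) = -250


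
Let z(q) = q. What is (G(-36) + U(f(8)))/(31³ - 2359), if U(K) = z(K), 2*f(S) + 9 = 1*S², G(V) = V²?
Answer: 2647/54864 ≈ 0.048247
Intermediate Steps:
f(S) = -9/2 + S²/2 (f(S) = -9/2 + (1*S²)/2 = -9/2 + S²/2)
U(K) = K
(G(-36) + U(f(8)))/(31³ - 2359) = ((-36)² + (-9/2 + (½)*8²))/(31³ - 2359) = (1296 + (-9/2 + (½)*64))/(29791 - 2359) = (1296 + (-9/2 + 32))/27432 = (1296 + 55/2)*(1/27432) = (2647/2)*(1/27432) = 2647/54864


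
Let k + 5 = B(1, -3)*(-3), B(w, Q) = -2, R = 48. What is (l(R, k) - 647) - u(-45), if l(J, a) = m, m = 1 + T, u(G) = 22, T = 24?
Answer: -644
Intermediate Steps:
m = 25 (m = 1 + 24 = 25)
k = 1 (k = -5 - 2*(-3) = -5 + 6 = 1)
l(J, a) = 25
(l(R, k) - 647) - u(-45) = (25 - 647) - 1*22 = -622 - 22 = -644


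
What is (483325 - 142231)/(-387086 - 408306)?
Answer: -13119/30592 ≈ -0.42884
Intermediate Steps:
(483325 - 142231)/(-387086 - 408306) = 341094/(-795392) = 341094*(-1/795392) = -13119/30592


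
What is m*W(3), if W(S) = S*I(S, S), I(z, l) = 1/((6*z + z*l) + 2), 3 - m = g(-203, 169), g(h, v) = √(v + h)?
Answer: 9/29 - 3*I*√34/29 ≈ 0.31034 - 0.6032*I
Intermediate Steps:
g(h, v) = √(h + v)
m = 3 - I*√34 (m = 3 - √(-203 + 169) = 3 - √(-34) = 3 - I*√34 ≈ 3.0 - 5.831*I)
I(z, l) = 1/(2 + 6*z + l*z) (I(z, l) = 1/((6*z + l*z) + 2) = 1/(2 + 6*z + l*z))
W(S) = S/(2 + S² + 6*S) (W(S) = S/(2 + 6*S + S*S) = S/(2 + 6*S + S²) = S/(2 + S² + 6*S))
m*W(3) = (3 - I*√34)*(3/(2 + 3² + 6*3)) = (3 - I*√34)*(3/(2 + 9 + 18)) = (3 - I*√34)*(3/29) = 9/29 - 3*I*√34/29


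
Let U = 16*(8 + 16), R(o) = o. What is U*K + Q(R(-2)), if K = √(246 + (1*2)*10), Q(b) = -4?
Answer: -4 + 384*√266 ≈ 6258.9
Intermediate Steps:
U = 384 (U = 16*24 = 384)
K = √266 (K = √(246 + 2*10) = √(246 + 20) = √266 ≈ 16.310)
U*K + Q(R(-2)) = 384*√266 - 4 = -4 + 384*√266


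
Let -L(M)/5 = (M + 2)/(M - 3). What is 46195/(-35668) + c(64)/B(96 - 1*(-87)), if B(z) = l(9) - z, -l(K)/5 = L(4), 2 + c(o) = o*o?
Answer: -147549227/1177044 ≈ -125.36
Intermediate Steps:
c(o) = -2 + o² (c(o) = -2 + o*o = -2 + o²)
L(M) = -5*(2 + M)/(-3 + M) (L(M) = -5*(M + 2)/(M - 3) = -5*(2 + M)/(-3 + M))
l(K) = 150 (l(K) = -25*(-2 - 1*4)/(-3 + 4) = -25*(-2 - 4)/1 = -25*(-6) = -5*(-30) = 150)
B(z) = 150 - z
46195/(-35668) + c(64)/B(96 - 1*(-87)) = 46195/(-35668) + (-2 + 64²)/(150 - (96 - 1*(-87))) = 46195*(-1/35668) + (-2 + 4096)/(150 - (96 + 87)) = -46195/35668 + 4094/(150 - 1*183) = -46195/35668 + 4094/(150 - 183) = -46195/35668 + 4094/(-33) = -46195/35668 + 4094*(-1/33) = -46195/35668 - 4094/33 = -147549227/1177044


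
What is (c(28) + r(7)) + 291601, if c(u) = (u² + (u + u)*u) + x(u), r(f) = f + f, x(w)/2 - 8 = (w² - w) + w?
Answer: 295551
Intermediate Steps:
x(w) = 16 + 2*w² (x(w) = 16 + 2*((w² - w) + w) = 16 + 2*w²)
r(f) = 2*f
c(u) = 16 + 5*u² (c(u) = (u² + (u + u)*u) + (16 + 2*u²) = (u² + (2*u)*u) + (16 + 2*u²) = (u² + 2*u²) + (16 + 2*u²) = 3*u² + (16 + 2*u²) = 16 + 5*u²)
(c(28) + r(7)) + 291601 = ((16 + 5*28²) + 2*7) + 291601 = ((16 + 5*784) + 14) + 291601 = ((16 + 3920) + 14) + 291601 = (3936 + 14) + 291601 = 3950 + 291601 = 295551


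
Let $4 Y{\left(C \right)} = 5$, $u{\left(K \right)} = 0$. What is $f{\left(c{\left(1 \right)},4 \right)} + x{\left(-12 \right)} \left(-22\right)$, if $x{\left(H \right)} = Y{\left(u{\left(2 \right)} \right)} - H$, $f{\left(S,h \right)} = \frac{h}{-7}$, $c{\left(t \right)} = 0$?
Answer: $- \frac{4089}{14} \approx -292.07$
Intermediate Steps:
$f{\left(S,h \right)} = - \frac{h}{7}$ ($f{\left(S,h \right)} = h \left(- \frac{1}{7}\right) = - \frac{h}{7}$)
$Y{\left(C \right)} = \frac{5}{4}$ ($Y{\left(C \right)} = \frac{1}{4} \cdot 5 = \frac{5}{4}$)
$x{\left(H \right)} = \frac{5}{4} - H$
$f{\left(c{\left(1 \right)},4 \right)} + x{\left(-12 \right)} \left(-22\right) = \left(- \frac{1}{7}\right) 4 + \left(\frac{5}{4} - -12\right) \left(-22\right) = - \frac{4}{7} + \left(\frac{5}{4} + 12\right) \left(-22\right) = - \frac{4}{7} + \frac{53}{4} \left(-22\right) = - \frac{4}{7} - \frac{583}{2} = - \frac{4089}{14}$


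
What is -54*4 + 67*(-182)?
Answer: -12410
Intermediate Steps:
-54*4 + 67*(-182) = -216 - 12194 = -12410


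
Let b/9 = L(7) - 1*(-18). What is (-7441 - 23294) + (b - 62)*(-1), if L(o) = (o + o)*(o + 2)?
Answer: -31969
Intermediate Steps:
L(o) = 2*o*(2 + o) (L(o) = (2*o)*(2 + o) = 2*o*(2 + o))
b = 1296 (b = 9*(2*7*(2 + 7) - 1*(-18)) = 9*(2*7*9 + 18) = 9*(126 + 18) = 9*144 = 1296)
(-7441 - 23294) + (b - 62)*(-1) = (-7441 - 23294) + (1296 - 62)*(-1) = -30735 + 1234*(-1) = -30735 - 1234 = -31969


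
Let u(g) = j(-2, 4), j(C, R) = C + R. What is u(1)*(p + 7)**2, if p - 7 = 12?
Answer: 1352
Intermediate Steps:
u(g) = 2 (u(g) = -2 + 4 = 2)
p = 19 (p = 7 + 12 = 19)
u(1)*(p + 7)**2 = 2*(19 + 7)**2 = 2*26**2 = 2*676 = 1352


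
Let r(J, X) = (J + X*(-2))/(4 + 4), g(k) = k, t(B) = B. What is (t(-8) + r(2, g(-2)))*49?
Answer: -1421/4 ≈ -355.25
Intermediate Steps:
r(J, X) = -X/4 + J/8 (r(J, X) = (J - 2*X)/8 = (J - 2*X)*(⅛) = -X/4 + J/8)
(t(-8) + r(2, g(-2)))*49 = (-8 + (-¼*(-2) + (⅛)*2))*49 = (-8 + (½ + ¼))*49 = (-8 + ¾)*49 = -29/4*49 = -1421/4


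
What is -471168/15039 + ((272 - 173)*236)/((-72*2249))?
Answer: -236563775/7516158 ≈ -31.474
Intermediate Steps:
-471168/15039 + ((272 - 173)*236)/((-72*2249)) = -471168*1/15039 + (99*236)/(-161928) = -52352/1671 + 23364*(-1/161928) = -52352/1671 - 649/4498 = -236563775/7516158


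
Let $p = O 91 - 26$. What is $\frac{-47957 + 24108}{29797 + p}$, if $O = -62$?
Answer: $- \frac{3407}{3447} \approx -0.9884$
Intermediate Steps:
$p = -5668$ ($p = \left(-62\right) 91 - 26 = -5642 - 26 = -5668$)
$\frac{-47957 + 24108}{29797 + p} = \frac{-47957 + 24108}{29797 - 5668} = - \frac{23849}{24129} = \left(-23849\right) \frac{1}{24129} = - \frac{3407}{3447}$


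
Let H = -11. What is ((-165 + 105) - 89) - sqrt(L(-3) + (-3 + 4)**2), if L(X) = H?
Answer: -149 - I*sqrt(10) ≈ -149.0 - 3.1623*I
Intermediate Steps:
L(X) = -11
((-165 + 105) - 89) - sqrt(L(-3) + (-3 + 4)**2) = ((-165 + 105) - 89) - sqrt(-11 + (-3 + 4)**2) = (-60 - 89) - sqrt(-11 + 1**2) = -149 - sqrt(-11 + 1) = -149 - sqrt(-10) = -149 - I*sqrt(10)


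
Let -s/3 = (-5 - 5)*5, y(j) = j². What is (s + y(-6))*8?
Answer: 1488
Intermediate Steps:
s = 150 (s = -3*(-5 - 5)*5 = -(-30)*5 = -3*(-50) = 150)
(s + y(-6))*8 = (150 + (-6)²)*8 = (150 + 36)*8 = 186*8 = 1488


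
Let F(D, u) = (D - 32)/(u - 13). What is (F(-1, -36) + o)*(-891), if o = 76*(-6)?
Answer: 19879101/49 ≈ 4.0570e+5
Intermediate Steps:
o = -456
F(D, u) = (-32 + D)/(-13 + u)
(F(-1, -36) + o)*(-891) = ((-32 - 1)/(-13 - 36) - 456)*(-891) = (-33/(-49) - 456)*(-891) = (-1/49*(-33) - 456)*(-891) = (33/49 - 456)*(-891) = -22311/49*(-891) = 19879101/49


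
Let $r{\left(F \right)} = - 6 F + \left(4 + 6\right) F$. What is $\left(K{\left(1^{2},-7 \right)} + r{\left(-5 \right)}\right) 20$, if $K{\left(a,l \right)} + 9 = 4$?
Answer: $-500$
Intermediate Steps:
$K{\left(a,l \right)} = -5$ ($K{\left(a,l \right)} = -9 + 4 = -5$)
$r{\left(F \right)} = 4 F$ ($r{\left(F \right)} = - 6 F + 10 F = 4 F$)
$\left(K{\left(1^{2},-7 \right)} + r{\left(-5 \right)}\right) 20 = \left(-5 + 4 \left(-5\right)\right) 20 = \left(-5 - 20\right) 20 = \left(-25\right) 20 = -500$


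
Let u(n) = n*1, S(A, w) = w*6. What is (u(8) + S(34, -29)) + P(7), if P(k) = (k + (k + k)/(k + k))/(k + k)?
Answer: -1158/7 ≈ -165.43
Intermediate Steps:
S(A, w) = 6*w
u(n) = n
P(k) = (1 + k)/(2*k) (P(k) = (k + (2*k)/((2*k)))/((2*k)) = (k + (2*k)*(1/(2*k)))*(1/(2*k)) = (k + 1)*(1/(2*k)) = (1 + k)*(1/(2*k)) = (1 + k)/(2*k))
(u(8) + S(34, -29)) + P(7) = (8 + 6*(-29)) + (½)*(1 + 7)/7 = (8 - 174) + (½)*(⅐)*8 = -166 + 4/7 = -1158/7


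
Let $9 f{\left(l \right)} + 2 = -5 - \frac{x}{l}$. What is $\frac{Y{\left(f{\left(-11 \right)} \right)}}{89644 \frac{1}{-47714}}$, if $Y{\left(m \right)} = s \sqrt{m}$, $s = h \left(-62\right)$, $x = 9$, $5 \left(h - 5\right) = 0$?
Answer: $\frac{7395670 i \sqrt{187}}{739563} \approx 136.75 i$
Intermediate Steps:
$h = 5$ ($h = 5 + \frac{1}{5} \cdot 0 = 5 + 0 = 5$)
$f{\left(l \right)} = - \frac{7}{9} - \frac{1}{l}$ ($f{\left(l \right)} = - \frac{2}{9} + \frac{-5 - \frac{9}{l}}{9} = - \frac{2}{9} - \left(\frac{5}{9} + \frac{1}{l}\right) = - \frac{7}{9} - \frac{1}{l}$)
$s = -310$ ($s = 5 \left(-62\right) = -310$)
$Y{\left(m \right)} = - 310 \sqrt{m}$
$\frac{Y{\left(f{\left(-11 \right)} \right)}}{89644 \frac{1}{-47714}} = \frac{\left(-310\right) \sqrt{- \frac{7}{9} - \frac{1}{-11}}}{89644 \frac{1}{-47714}} = \frac{\left(-310\right) \sqrt{- \frac{7}{9} - - \frac{1}{11}}}{89644 \left(- \frac{1}{47714}\right)} = \frac{\left(-310\right) \sqrt{- \frac{7}{9} + \frac{1}{11}}}{- \frac{44822}{23857}} = - 310 \sqrt{- \frac{68}{99}} \left(- \frac{23857}{44822}\right) = - 310 \frac{2 i \sqrt{187}}{33} \left(- \frac{23857}{44822}\right) = - \frac{620 i \sqrt{187}}{33} \left(- \frac{23857}{44822}\right) = \frac{7395670 i \sqrt{187}}{739563}$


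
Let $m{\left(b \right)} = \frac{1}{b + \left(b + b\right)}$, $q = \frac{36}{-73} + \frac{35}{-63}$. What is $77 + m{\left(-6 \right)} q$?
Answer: $\frac{911291}{11826} \approx 77.058$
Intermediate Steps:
$q = - \frac{689}{657}$ ($q = 36 \left(- \frac{1}{73}\right) + 35 \left(- \frac{1}{63}\right) = - \frac{36}{73} - \frac{5}{9} = - \frac{689}{657} \approx -1.0487$)
$m{\left(b \right)} = \frac{1}{3 b}$ ($m{\left(b \right)} = \frac{1}{b + 2 b} = \frac{1}{3 b}$)
$77 + m{\left(-6 \right)} q = 77 + \frac{1}{3 \left(-6\right)} \left(- \frac{689}{657}\right) = 77 + \frac{1}{3} \left(- \frac{1}{6}\right) \left(- \frac{689}{657}\right) = 77 - - \frac{689}{11826} = 77 + \frac{689}{11826} = \frac{911291}{11826}$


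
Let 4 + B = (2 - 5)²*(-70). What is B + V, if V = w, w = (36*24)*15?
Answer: 12326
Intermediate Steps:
w = 12960 (w = 864*15 = 12960)
V = 12960
B = -634 (B = -4 + (2 - 5)²*(-70) = -4 + (-3)²*(-70) = -4 + 9*(-70) = -4 - 630 = -634)
B + V = -634 + 12960 = 12326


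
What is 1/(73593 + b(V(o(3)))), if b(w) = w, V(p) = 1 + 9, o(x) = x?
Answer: 1/73603 ≈ 1.3586e-5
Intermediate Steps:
V(p) = 10
1/(73593 + b(V(o(3)))) = 1/(73593 + 10) = 1/73603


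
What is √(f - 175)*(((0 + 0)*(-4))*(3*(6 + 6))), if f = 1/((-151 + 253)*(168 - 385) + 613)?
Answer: 0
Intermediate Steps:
f = -1/21521 (f = 1/(102*(-217) + 613) = 1/(-22134 + 613) = 1/(-21521) = -1/21521 ≈ -4.6466e-5)
√(f - 175)*(((0 + 0)*(-4))*(3*(6 + 6))) = √(-1/21521 - 175)*(((0 + 0)*(-4))*(3*(6 + 6))) = √(-3766176/21521)*((0*(-4))*(3*12)) = (36*I*√62540026/21521)*(0*36) = (36*I*√62540026/21521)*0 = 0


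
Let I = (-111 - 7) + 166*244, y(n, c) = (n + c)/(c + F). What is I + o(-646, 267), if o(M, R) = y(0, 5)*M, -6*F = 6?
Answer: 79157/2 ≈ 39579.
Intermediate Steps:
F = -1 (F = -1/6*6 = -1)
y(n, c) = (c + n)/(-1 + c) (y(n, c) = (n + c)/(c - 1) = (c + n)/(-1 + c))
I = 40386 (I = -118 + 40504 = 40386)
o(M, R) = 5*M/4 (o(M, R) = ((5 + 0)/(-1 + 5))*M = (5/4)*M = ((1/4)*5)*M = 5*M/4)
I + o(-646, 267) = 40386 + (5/4)*(-646) = 40386 - 1615/2 = 79157/2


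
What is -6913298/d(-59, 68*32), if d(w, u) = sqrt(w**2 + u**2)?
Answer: -6913298*sqrt(4738457)/4738457 ≈ -3175.9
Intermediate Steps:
d(w, u) = sqrt(u**2 + w**2)
-6913298/d(-59, 68*32) = -6913298/sqrt((68*32)**2 + (-59)**2) = -6913298/sqrt(2176**2 + 3481) = -6913298/sqrt(4734976 + 3481) = -6913298*sqrt(4738457)/4738457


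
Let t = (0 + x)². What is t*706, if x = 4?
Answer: 11296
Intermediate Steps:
t = 16 (t = (0 + 4)² = 4² = 16)
t*706 = 16*706 = 11296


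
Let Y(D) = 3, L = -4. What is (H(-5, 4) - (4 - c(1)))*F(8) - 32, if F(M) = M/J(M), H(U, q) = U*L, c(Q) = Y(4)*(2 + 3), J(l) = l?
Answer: -1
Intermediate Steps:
c(Q) = 15 (c(Q) = 3*(2 + 3) = 3*5 = 15)
H(U, q) = -4*U (H(U, q) = U*(-4) = -4*U)
F(M) = 1 (F(M) = M/M = 1)
(H(-5, 4) - (4 - c(1)))*F(8) - 32 = (-4*(-5) - (4 - 1*15))*1 - 32 = (20 - (4 - 15))*1 - 32 = (20 - 1*(-11))*1 - 32 = (20 + 11)*1 - 32 = 31*1 - 32 = 31 - 32 = -1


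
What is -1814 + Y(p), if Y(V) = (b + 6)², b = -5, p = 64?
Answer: -1813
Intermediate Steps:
Y(V) = 1 (Y(V) = (-5 + 6)² = 1² = 1)
-1814 + Y(p) = -1814 + 1 = -1813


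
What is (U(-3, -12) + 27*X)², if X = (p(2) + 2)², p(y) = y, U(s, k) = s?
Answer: 184041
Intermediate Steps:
X = 16 (X = (2 + 2)² = 4² = 16)
(U(-3, -12) + 27*X)² = (-3 + 27*16)² = (-3 + 432)² = 429² = 184041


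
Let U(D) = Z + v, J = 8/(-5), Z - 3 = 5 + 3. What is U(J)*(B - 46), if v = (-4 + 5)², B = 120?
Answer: 888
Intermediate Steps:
Z = 11 (Z = 3 + (5 + 3) = 3 + 8 = 11)
v = 1 (v = 1² = 1)
J = -8/5 (J = 8*(-⅕) = -8/5 ≈ -1.6000)
U(D) = 12 (U(D) = 11 + 1 = 12)
U(J)*(B - 46) = 12*(120 - 46) = 12*74 = 888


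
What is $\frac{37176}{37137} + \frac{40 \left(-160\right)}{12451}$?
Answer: $\frac{75067192}{154130929} \approx 0.48704$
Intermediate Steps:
$\frac{37176}{37137} + \frac{40 \left(-160\right)}{12451} = 37176 \cdot \frac{1}{37137} - \frac{6400}{12451} = \frac{12392}{12379} - \frac{6400}{12451} = \frac{75067192}{154130929}$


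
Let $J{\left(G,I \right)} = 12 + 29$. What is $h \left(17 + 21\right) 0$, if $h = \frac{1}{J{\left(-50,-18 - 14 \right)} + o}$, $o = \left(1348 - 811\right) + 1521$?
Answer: $0$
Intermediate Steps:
$J{\left(G,I \right)} = 41$
$o = 2058$ ($o = 537 + 1521 = 2058$)
$h = \frac{1}{2099}$ ($h = \frac{1}{41 + 2058} = \frac{1}{2099} \approx 0.00047642$)
$h \left(17 + 21\right) 0 = \frac{\left(17 + 21\right) 0}{2099} = \frac{38 \cdot 0}{2099} = \frac{1}{2099} \cdot 0 = 0$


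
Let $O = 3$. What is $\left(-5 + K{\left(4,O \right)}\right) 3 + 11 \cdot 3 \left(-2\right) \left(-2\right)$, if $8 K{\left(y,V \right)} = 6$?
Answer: $\frac{477}{4} \approx 119.25$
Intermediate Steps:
$K{\left(y,V \right)} = \frac{3}{4}$ ($K{\left(y,V \right)} = \frac{1}{8} \cdot 6 = \frac{3}{4}$)
$\left(-5 + K{\left(4,O \right)}\right) 3 + 11 \cdot 3 \left(-2\right) \left(-2\right) = \left(-5 + \frac{3}{4}\right) 3 + 11 \cdot 3 \left(-2\right) \left(-2\right) = \left(- \frac{17}{4}\right) 3 + 11 \left(\left(-6\right) \left(-2\right)\right) = - \frac{51}{4} + 11 \cdot 12 = - \frac{51}{4} + 132 = \frac{477}{4}$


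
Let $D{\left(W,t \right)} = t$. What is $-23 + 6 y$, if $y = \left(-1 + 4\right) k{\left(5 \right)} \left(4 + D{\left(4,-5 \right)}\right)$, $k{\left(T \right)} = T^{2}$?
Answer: $-473$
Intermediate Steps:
$y = -75$ ($y = \left(-1 + 4\right) 5^{2} \left(4 - 5\right) = 3 \cdot 25 \left(-1\right) = 75 \left(-1\right) = -75$)
$-23 + 6 y = -23 + 6 \left(-75\right) = -23 - 450 = -473$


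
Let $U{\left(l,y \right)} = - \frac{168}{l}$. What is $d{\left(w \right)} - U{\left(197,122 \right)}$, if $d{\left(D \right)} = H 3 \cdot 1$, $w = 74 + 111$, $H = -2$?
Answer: $- \frac{1014}{197} \approx -5.1472$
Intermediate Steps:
$w = 185$
$d{\left(D \right)} = -6$ ($d{\left(D \right)} = \left(-2\right) 3 \cdot 1 = \left(-6\right) 1 = -6$)
$d{\left(w \right)} - U{\left(197,122 \right)} = -6 - - \frac{168}{197} = -6 + \frac{168}{197} = - \frac{1014}{197}$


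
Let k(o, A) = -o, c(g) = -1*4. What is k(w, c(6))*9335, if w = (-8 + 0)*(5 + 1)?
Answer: 448080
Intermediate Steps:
c(g) = -4
w = -48 (w = -8*6 = -48)
k(w, c(6))*9335 = -1*(-48)*9335 = 48*9335 = 448080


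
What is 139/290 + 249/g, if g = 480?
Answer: 4631/4640 ≈ 0.99806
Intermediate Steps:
139/290 + 249/g = 139/290 + 249/480 = 139*(1/290) + 249*(1/480) = 139/290 + 83/160 = 4631/4640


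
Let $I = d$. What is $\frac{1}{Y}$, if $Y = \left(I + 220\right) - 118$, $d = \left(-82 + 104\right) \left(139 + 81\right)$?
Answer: $\frac{1}{4942} \approx 0.00020235$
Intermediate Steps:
$d = 4840$ ($d = 22 \cdot 220 = 4840$)
$I = 4840$
$Y = 4942$ ($Y = \left(4840 + 220\right) - 118 = 5060 - 118 = 4942$)
$\frac{1}{Y} = \frac{1}{4942}$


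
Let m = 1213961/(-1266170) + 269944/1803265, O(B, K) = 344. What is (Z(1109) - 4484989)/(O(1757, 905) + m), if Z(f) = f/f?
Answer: -2048060840633741880/156717455421803 ≈ -13068.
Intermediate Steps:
Z(f) = 1
m = -369459677637/456648009010 (m = 1213961*(-1/1266170) + 269944*(1/1803265) = -1213961/1266170 + 269944/1803265 = -369459677637/456648009010 ≈ -0.80907)
(Z(1109) - 4484989)/(O(1757, 905) + m) = (1 - 4484989)/(344 - 369459677637/456648009010) = -4484988/156717455421803/456648009010 = -4484988*456648009010/156717455421803 = -2048060840633741880/156717455421803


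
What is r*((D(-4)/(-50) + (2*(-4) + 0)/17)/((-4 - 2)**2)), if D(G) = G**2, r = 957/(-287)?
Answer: 1276/17425 ≈ 0.073228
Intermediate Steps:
r = -957/287 (r = 957*(-1/287) = -957/287 ≈ -3.3345)
r*((D(-4)/(-50) + (2*(-4) + 0)/17)/((-4 - 2)**2)) = -957*((-4)**2/(-50) + (2*(-4) + 0)/17)/(287*((-4 - 2)**2)) = -957*(16*(-1/50) + (-8 + 0)*(1/17))/(287*((-6)**2)) = -957*(-8/25 - 8*1/17)/(287*36) = -957*(-8/25 - 8/17)/(287*36) = -(-45936)/(17425*36) = -957/287*(-28/1275) = 1276/17425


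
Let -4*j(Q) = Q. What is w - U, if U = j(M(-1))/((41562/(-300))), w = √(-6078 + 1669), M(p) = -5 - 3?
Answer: 100/6927 + I*√4409 ≈ 0.014436 + 66.4*I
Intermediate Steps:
M(p) = -8
j(Q) = -Q/4
w = I*√4409 (w = √(-4409) = I*√4409 ≈ 66.4*I)
U = -100/6927 (U = (-¼*(-8))/((41562/(-300))) = 2/((41562*(-1/300))) = 2/(-6927/50) = 2*(-50/6927) = -100/6927 ≈ -0.014436)
w - U = I*√4409 - 1*(-100/6927) = I*√4409 + 100/6927 = 100/6927 + I*√4409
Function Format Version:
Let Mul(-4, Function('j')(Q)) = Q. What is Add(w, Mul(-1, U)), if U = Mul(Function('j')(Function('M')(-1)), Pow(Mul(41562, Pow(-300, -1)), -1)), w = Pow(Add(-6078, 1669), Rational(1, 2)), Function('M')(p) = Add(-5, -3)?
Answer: Add(Rational(100, 6927), Mul(I, Pow(4409, Rational(1, 2)))) ≈ Add(0.014436, Mul(66.400, I))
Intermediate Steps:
Function('M')(p) = -8
Function('j')(Q) = Mul(Rational(-1, 4), Q)
w = Mul(I, Pow(4409, Rational(1, 2))) (w = Pow(-4409, Rational(1, 2)) = Mul(I, Pow(4409, Rational(1, 2))) ≈ Mul(66.400, I))
U = Rational(-100, 6927) (U = Mul(Mul(Rational(-1, 4), -8), Pow(Mul(41562, Pow(-300, -1)), -1)) = Mul(2, Pow(Mul(41562, Rational(-1, 300)), -1)) = Mul(2, Pow(Rational(-6927, 50), -1)) = Mul(2, Rational(-50, 6927)) = Rational(-100, 6927) ≈ -0.014436)
Add(w, Mul(-1, U)) = Add(Mul(I, Pow(4409, Rational(1, 2))), Mul(-1, Rational(-100, 6927))) = Add(Mul(I, Pow(4409, Rational(1, 2))), Rational(100, 6927)) = Add(Rational(100, 6927), Mul(I, Pow(4409, Rational(1, 2))))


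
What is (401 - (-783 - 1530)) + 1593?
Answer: 4307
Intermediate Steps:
(401 - (-783 - 1530)) + 1593 = (401 - 1*(-2313)) + 1593 = (401 + 2313) + 1593 = 2714 + 1593 = 4307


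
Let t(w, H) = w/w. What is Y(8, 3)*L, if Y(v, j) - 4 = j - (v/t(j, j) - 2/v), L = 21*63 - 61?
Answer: -1893/2 ≈ -946.50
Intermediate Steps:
t(w, H) = 1
L = 1262 (L = 1323 - 61 = 1262)
Y(v, j) = 4 + j - v + 2/v (Y(v, j) = 4 + (j - (v/1 - 2/v)) = 4 + (j - (v*1 - 2/v)) = 4 + (j - (v - 2/v)) = 4 + (j + (-v + 2/v)) = 4 + (j - v + 2/v) = 4 + j - v + 2/v)
Y(8, 3)*L = (4 + 3 - 1*8 + 2/8)*1262 = (4 + 3 - 8 + 2*(⅛))*1262 = (4 + 3 - 8 + ¼)*1262 = -¾*1262 = -1893/2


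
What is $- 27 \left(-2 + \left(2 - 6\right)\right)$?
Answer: $162$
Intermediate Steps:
$- 27 \left(-2 + \left(2 - 6\right)\right) = - 27 \left(-2 - 4\right) = \left(-27\right) \left(-6\right) = 162$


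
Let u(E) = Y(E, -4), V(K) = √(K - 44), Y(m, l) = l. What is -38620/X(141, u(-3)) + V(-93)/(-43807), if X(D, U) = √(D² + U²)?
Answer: -38620*√19897/19897 - I*√137/43807 ≈ -273.79 - 0.00026719*I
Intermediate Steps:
V(K) = √(-44 + K)
u(E) = -4
-38620/X(141, u(-3)) + V(-93)/(-43807) = -38620/√(141² + (-4)²) + √(-44 - 93)/(-43807) = -38620/√(19881 + 16) + √(-137)*(-1/43807) = -38620*√19897/19897 + (I*√137)*(-1/43807) = -38620*√19897/19897 - I*√137/43807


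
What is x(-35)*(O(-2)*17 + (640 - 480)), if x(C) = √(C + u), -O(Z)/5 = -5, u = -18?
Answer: 585*I*√53 ≈ 4258.9*I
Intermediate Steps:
O(Z) = 25 (O(Z) = -5*(-5) = 25)
x(C) = √(-18 + C) (x(C) = √(C - 18) = √(-18 + C))
x(-35)*(O(-2)*17 + (640 - 480)) = √(-18 - 35)*(25*17 + (640 - 480)) = √(-53)*(425 + 160) = (I*√53)*585 = 585*I*√53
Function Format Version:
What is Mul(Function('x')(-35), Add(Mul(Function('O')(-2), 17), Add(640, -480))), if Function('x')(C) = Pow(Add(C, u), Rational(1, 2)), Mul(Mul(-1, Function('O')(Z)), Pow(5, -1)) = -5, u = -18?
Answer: Mul(585, I, Pow(53, Rational(1, 2))) ≈ Mul(4258.9, I)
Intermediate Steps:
Function('O')(Z) = 25 (Function('O')(Z) = Mul(-5, -5) = 25)
Function('x')(C) = Pow(Add(-18, C), Rational(1, 2)) (Function('x')(C) = Pow(Add(C, -18), Rational(1, 2)) = Pow(Add(-18, C), Rational(1, 2)))
Mul(Function('x')(-35), Add(Mul(Function('O')(-2), 17), Add(640, -480))) = Mul(Pow(Add(-18, -35), Rational(1, 2)), Add(Mul(25, 17), Add(640, -480))) = Mul(Pow(-53, Rational(1, 2)), Add(425, 160)) = Mul(Mul(I, Pow(53, Rational(1, 2))), 585) = Mul(585, I, Pow(53, Rational(1, 2)))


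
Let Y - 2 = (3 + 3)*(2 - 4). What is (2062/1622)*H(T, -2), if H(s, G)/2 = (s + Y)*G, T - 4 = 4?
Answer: 8248/811 ≈ 10.170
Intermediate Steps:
T = 8 (T = 4 + 4 = 8)
Y = -10 (Y = 2 + (3 + 3)*(2 - 4) = 2 + 6*(-2) = 2 - 12 = -10)
H(s, G) = 2*G*(-10 + s) (H(s, G) = 2*((s - 10)*G) = 2*((-10 + s)*G) = 2*(G*(-10 + s)) = 2*G*(-10 + s))
(2062/1622)*H(T, -2) = (2062/1622)*(2*(-2)*(-10 + 8)) = (2062*(1/1622))*(2*(-2)*(-2)) = (1031/811)*8 = 8248/811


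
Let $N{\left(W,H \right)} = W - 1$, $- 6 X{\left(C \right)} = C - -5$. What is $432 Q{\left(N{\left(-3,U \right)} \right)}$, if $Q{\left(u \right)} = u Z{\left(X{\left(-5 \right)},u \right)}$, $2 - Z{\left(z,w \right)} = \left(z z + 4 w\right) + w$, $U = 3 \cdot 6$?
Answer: $-38016$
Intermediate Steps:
$X{\left(C \right)} = - \frac{5}{6} - \frac{C}{6}$ ($X{\left(C \right)} = - \frac{C - -5}{6} = - \frac{C + 5}{6} = - \frac{5 + C}{6} = - \frac{5}{6} - \frac{C}{6}$)
$U = 18$
$N{\left(W,H \right)} = -1 + W$ ($N{\left(W,H \right)} = W - 1 = -1 + W$)
$Z{\left(z,w \right)} = 2 - z^{2} - 5 w$ ($Z{\left(z,w \right)} = 2 - \left(\left(z z + 4 w\right) + w\right) = 2 - \left(\left(z^{2} + 4 w\right) + w\right) = 2 - \left(z^{2} + 5 w\right) = 2 - z^{2} - 5 w$)
$Q{\left(u \right)} = u \left(2 - 5 u\right)$ ($Q{\left(u \right)} = u \left(2 - \left(- \frac{5}{6} - - \frac{5}{6}\right)^{2} - 5 u\right) = u \left(2 - \left(- \frac{5}{6} + \frac{5}{6}\right)^{2} - 5 u\right) = u \left(2 - 0^{2} - 5 u\right) = u \left(2 - 0 - 5 u\right) = u \left(2 + 0 - 5 u\right) = u \left(2 - 5 u\right)$)
$432 Q{\left(N{\left(-3,U \right)} \right)} = 432 \left(-1 - 3\right) \left(2 - 5 \left(-1 - 3\right)\right) = 432 \left(- 4 \left(2 - -20\right)\right) = 432 \left(- 4 \left(2 + 20\right)\right) = 432 \left(\left(-4\right) 22\right) = 432 \left(-88\right) = -38016$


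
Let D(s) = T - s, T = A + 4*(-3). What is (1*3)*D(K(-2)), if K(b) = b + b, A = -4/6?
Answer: -26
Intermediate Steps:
A = -⅔ (A = -4*⅙ = -⅔ ≈ -0.66667)
K(b) = 2*b
T = -38/3 (T = -⅔ + 4*(-3) = -⅔ - 12 = -38/3 ≈ -12.667)
D(s) = -38/3 - s
(1*3)*D(K(-2)) = (1*3)*(-38/3 - 2*(-2)) = 3*(-38/3 - 1*(-4)) = 3*(-38/3 + 4) = 3*(-26/3) = -26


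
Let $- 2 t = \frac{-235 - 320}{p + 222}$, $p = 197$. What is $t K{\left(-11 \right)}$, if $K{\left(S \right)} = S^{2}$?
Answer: $\frac{67155}{838} \approx 80.137$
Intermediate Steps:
$t = \frac{555}{838}$ ($t = - \frac{\left(-235 - 320\right) \frac{1}{197 + 222}}{2} = - \frac{\left(-555\right) \frac{1}{419}}{2} = \left(- \frac{1}{2}\right) \left(- \frac{555}{419}\right) = \frac{555}{838} \approx 0.66229$)
$t K{\left(-11 \right)} = \frac{555 \left(-11\right)^{2}}{838} = \frac{555}{838} \cdot 121 = \frac{67155}{838}$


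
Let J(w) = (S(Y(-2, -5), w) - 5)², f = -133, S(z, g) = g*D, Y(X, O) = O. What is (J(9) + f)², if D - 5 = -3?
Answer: 1296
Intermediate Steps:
D = 2 (D = 5 - 3 = 2)
S(z, g) = 2*g (S(z, g) = g*2 = 2*g)
J(w) = (-5 + 2*w)² (J(w) = (2*w - 5)² = (-5 + 2*w)²)
(J(9) + f)² = ((-5 + 2*9)² - 133)² = ((-5 + 18)² - 133)² = (13² - 133)² = (169 - 133)² = 36² = 1296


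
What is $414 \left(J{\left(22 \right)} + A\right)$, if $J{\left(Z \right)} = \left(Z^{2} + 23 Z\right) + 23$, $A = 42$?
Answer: $436770$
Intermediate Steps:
$J{\left(Z \right)} = 23 + Z^{2} + 23 Z$
$414 \left(J{\left(22 \right)} + A\right) = 414 \left(\left(23 + 22^{2} + 23 \cdot 22\right) + 42\right) = 414 \left(\left(23 + 484 + 506\right) + 42\right) = 414 \left(1013 + 42\right) = 414 \cdot 1055 = 436770$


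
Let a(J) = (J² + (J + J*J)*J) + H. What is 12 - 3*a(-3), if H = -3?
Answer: 48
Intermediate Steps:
a(J) = -3 + J² + J*(J + J²) (a(J) = (J² + (J + J*J)*J) - 3 = (J² + (J + J²)*J) - 3 = (J² + J*(J + J²)) - 3 = -3 + J² + J*(J + J²))
12 - 3*a(-3) = 12 - 3*(-3 + (-3)³ + 2*(-3)²) = 12 - 3*(-3 - 27 + 2*9) = 12 - 3*(-3 - 27 + 18) = 12 - 3*(-12) = 12 + 36 = 48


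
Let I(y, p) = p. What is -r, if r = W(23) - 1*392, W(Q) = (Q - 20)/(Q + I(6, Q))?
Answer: 18029/46 ≈ 391.93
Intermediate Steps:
W(Q) = (-20 + Q)/(2*Q) (W(Q) = (Q - 20)/(Q + Q) = (-20 + Q)/((2*Q)) = (-20 + Q)*(1/(2*Q)) = (-20 + Q)/(2*Q))
r = -18029/46 (r = (½)*(-20 + 23)/23 - 1*392 = (½)*(1/23)*3 - 392 = 3/46 - 392 = -18029/46 ≈ -391.93)
-r = -1*(-18029/46) = 18029/46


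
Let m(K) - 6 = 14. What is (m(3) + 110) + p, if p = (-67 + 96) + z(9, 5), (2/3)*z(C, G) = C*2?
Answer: 186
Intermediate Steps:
z(C, G) = 3*C (z(C, G) = 3*(C*2)/2 = 3*(2*C)/2 = 3*C)
m(K) = 20 (m(K) = 6 + 14 = 20)
p = 56 (p = (-67 + 96) + 3*9 = 29 + 27 = 56)
(m(3) + 110) + p = (20 + 110) + 56 = 130 + 56 = 186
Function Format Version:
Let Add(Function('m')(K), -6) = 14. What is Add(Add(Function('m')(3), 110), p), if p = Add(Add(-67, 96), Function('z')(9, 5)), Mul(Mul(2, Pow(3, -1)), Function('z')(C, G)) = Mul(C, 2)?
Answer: 186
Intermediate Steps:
Function('z')(C, G) = Mul(3, C) (Function('z')(C, G) = Mul(Rational(3, 2), Mul(C, 2)) = Mul(Rational(3, 2), Mul(2, C)) = Mul(3, C))
Function('m')(K) = 20 (Function('m')(K) = Add(6, 14) = 20)
p = 56 (p = Add(Add(-67, 96), Mul(3, 9)) = Add(29, 27) = 56)
Add(Add(Function('m')(3), 110), p) = Add(Add(20, 110), 56) = Add(130, 56) = 186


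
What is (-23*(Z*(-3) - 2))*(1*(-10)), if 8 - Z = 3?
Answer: -3910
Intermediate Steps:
Z = 5 (Z = 8 - 1*3 = 8 - 3 = 5)
(-23*(Z*(-3) - 2))*(1*(-10)) = (-23*(5*(-3) - 2))*(1*(-10)) = -23*(-15 - 2)*(-10) = -23*(-17)*(-10) = 391*(-10) = -3910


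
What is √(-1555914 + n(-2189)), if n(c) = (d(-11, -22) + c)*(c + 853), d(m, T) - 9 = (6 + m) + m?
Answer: √1377942 ≈ 1173.9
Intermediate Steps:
d(m, T) = 15 + 2*m (d(m, T) = 9 + ((6 + m) + m) = 9 + (6 + 2*m) = 15 + 2*m)
n(c) = (-7 + c)*(853 + c) (n(c) = ((15 + 2*(-11)) + c)*(c + 853) = ((15 - 22) + c)*(853 + c) = (-7 + c)*(853 + c))
√(-1555914 + n(-2189)) = √(-1555914 + (-5971 + (-2189)² + 846*(-2189))) = √(-1555914 + (-5971 + 4791721 - 1851894)) = √(-1555914 + 2933856) = √1377942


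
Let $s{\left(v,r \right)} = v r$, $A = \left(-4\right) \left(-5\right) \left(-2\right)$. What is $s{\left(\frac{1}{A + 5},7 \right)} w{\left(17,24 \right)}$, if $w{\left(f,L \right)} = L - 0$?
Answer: $- \frac{24}{5} \approx -4.8$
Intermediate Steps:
$w{\left(f,L \right)} = L$ ($w{\left(f,L \right)} = L + 0 = L$)
$A = -40$ ($A = 20 \left(-2\right) = -40$)
$s{\left(v,r \right)} = r v$
$s{\left(\frac{1}{A + 5},7 \right)} w{\left(17,24 \right)} = \frac{7}{-40 + 5} \cdot 24 = \frac{7}{-35} \cdot 24 = 7 \left(- \frac{1}{35}\right) 24 = \left(- \frac{1}{5}\right) 24 = - \frac{24}{5}$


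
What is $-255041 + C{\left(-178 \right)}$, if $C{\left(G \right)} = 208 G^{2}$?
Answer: $6335231$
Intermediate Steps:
$-255041 + C{\left(-178 \right)} = -255041 + 208 \left(-178\right)^{2} = -255041 + 208 \cdot 31684 = -255041 + 6590272 = 6335231$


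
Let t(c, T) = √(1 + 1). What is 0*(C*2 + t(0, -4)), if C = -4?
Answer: 0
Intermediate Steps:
t(c, T) = √2
0*(C*2 + t(0, -4)) = 0*(-4*2 + √2) = 0*(-8 + √2) = 0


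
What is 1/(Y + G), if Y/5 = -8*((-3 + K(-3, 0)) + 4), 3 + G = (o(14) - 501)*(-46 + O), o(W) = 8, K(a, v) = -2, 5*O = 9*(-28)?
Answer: 5/237811 ≈ 2.1025e-5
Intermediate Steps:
O = -252/5 (O = (9*(-28))/5 = (1/5)*(-252) = -252/5 ≈ -50.400)
G = 237611/5 (G = -3 + (8 - 501)*(-46 - 252/5) = -3 - 493*(-482/5) = -3 + 237626/5 = 237611/5 ≈ 47522.)
Y = 40 (Y = 5*(-8*((-3 - 2) + 4)) = 5*(-8*(-5 + 4)) = 5*(-8*(-1)) = 5*8 = 40)
1/(Y + G) = 1/(40 + 237611/5) = 1/(237811/5) = 5/237811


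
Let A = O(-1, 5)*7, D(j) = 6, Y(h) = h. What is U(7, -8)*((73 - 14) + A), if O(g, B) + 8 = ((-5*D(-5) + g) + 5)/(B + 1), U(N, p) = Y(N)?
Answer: -574/3 ≈ -191.33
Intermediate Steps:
U(N, p) = N
O(g, B) = -8 + (-25 + g)/(1 + B) (O(g, B) = -8 + ((-5*6 + g) + 5)/(B + 1) = -8 + ((-30 + g) + 5)/(1 + B) = -8 + (-25 + g)/(1 + B))
A = -259/3 (A = ((-33 - 1 - 8*5)/(1 + 5))*7 = ((-33 - 1 - 40)/6)*7 = ((1/6)*(-74))*7 = -37/3*7 = -259/3 ≈ -86.333)
U(7, -8)*((73 - 14) + A) = 7*((73 - 14) - 259/3) = 7*(59 - 259/3) = 7*(-82/3) = -574/3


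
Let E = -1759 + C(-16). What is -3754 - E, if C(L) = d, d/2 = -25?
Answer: -1945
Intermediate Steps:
d = -50 (d = 2*(-25) = -50)
C(L) = -50
E = -1809 (E = -1759 - 50 = -1809)
-3754 - E = -3754 - 1*(-1809) = -3754 + 1809 = -1945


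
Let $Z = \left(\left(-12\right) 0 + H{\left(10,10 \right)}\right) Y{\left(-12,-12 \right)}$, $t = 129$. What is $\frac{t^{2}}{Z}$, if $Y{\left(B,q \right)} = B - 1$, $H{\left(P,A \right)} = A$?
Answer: $- \frac{16641}{130} \approx -128.01$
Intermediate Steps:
$Y{\left(B,q \right)} = -1 + B$ ($Y{\left(B,q \right)} = B - 1 = -1 + B$)
$Z = -130$ ($Z = \left(\left(-12\right) 0 + 10\right) \left(-1 - 12\right) = \left(0 + 10\right) \left(-13\right) = 10 \left(-13\right) = -130$)
$\frac{t^{2}}{Z} = \frac{129^{2}}{-130} = 16641 \left(- \frac{1}{130}\right) = - \frac{16641}{130}$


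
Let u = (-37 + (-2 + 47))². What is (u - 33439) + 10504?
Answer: -22871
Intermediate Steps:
u = 64 (u = (-37 + 45)² = 8² = 64)
(u - 33439) + 10504 = (64 - 33439) + 10504 = -33375 + 10504 = -22871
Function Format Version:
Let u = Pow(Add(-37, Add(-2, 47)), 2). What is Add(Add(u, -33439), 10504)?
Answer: -22871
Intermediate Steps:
u = 64 (u = Pow(Add(-37, 45), 2) = Pow(8, 2) = 64)
Add(Add(u, -33439), 10504) = Add(Add(64, -33439), 10504) = Add(-33375, 10504) = -22871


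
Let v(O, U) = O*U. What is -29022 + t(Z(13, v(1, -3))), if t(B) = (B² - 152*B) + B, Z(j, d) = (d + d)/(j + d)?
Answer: -723276/25 ≈ -28931.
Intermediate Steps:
Z(j, d) = 2*d/(d + j) (Z(j, d) = (2*d)/(d + j) = 2*d/(d + j))
t(B) = B² - 151*B
-29022 + t(Z(13, v(1, -3))) = -29022 + (2*(1*(-3))/(1*(-3) + 13))*(-151 + 2*(1*(-3))/(1*(-3) + 13)) = -29022 + (2*(-3)/(-3 + 13))*(-151 + 2*(-3)/(-3 + 13)) = -29022 + (2*(-3)/10)*(-151 + 2*(-3)/10) = -29022 + (2*(-3)*(⅒))*(-151 + 2*(-3)*(⅒)) = -29022 - 3*(-151 - ⅗)/5 = -29022 - ⅗*(-758/5) = -29022 + 2274/25 = -723276/25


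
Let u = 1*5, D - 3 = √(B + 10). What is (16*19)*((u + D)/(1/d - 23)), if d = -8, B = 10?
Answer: -19456/185 - 4864*√5/185 ≈ -163.96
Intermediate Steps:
D = 3 + 2*√5 (D = 3 + √(10 + 10) = 3 + √20 = 3 + 2*√5 ≈ 7.4721)
u = 5
(16*19)*((u + D)/(1/d - 23)) = (16*19)*((5 + (3 + 2*√5))/(1/(-8) - 23)) = 304*((8 + 2*√5)/(-⅛ - 23)) = 304*((8 + 2*√5)/(-185/8)) = 304*((8 + 2*√5)*(-8/185)) = 304*(-64/185 - 16*√5/185) = -19456/185 - 4864*√5/185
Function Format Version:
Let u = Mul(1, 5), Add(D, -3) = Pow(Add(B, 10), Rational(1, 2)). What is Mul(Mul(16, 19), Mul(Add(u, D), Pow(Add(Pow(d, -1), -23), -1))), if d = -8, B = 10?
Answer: Add(Rational(-19456, 185), Mul(Rational(-4864, 185), Pow(5, Rational(1, 2)))) ≈ -163.96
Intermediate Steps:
D = Add(3, Mul(2, Pow(5, Rational(1, 2)))) (D = Add(3, Pow(Add(10, 10), Rational(1, 2))) = Add(3, Pow(20, Rational(1, 2))) = Add(3, Mul(2, Pow(5, Rational(1, 2)))) ≈ 7.4721)
u = 5
Mul(Mul(16, 19), Mul(Add(u, D), Pow(Add(Pow(d, -1), -23), -1))) = Mul(Mul(16, 19), Mul(Add(5, Add(3, Mul(2, Pow(5, Rational(1, 2))))), Pow(Add(Pow(-8, -1), -23), -1))) = Mul(304, Mul(Add(8, Mul(2, Pow(5, Rational(1, 2)))), Pow(Add(Rational(-1, 8), -23), -1))) = Mul(304, Mul(Add(8, Mul(2, Pow(5, Rational(1, 2)))), Pow(Rational(-185, 8), -1))) = Mul(304, Mul(Add(8, Mul(2, Pow(5, Rational(1, 2)))), Rational(-8, 185))) = Mul(304, Add(Rational(-64, 185), Mul(Rational(-16, 185), Pow(5, Rational(1, 2))))) = Add(Rational(-19456, 185), Mul(Rational(-4864, 185), Pow(5, Rational(1, 2))))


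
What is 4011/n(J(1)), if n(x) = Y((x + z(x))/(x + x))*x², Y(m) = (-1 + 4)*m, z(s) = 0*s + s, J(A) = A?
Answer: 1337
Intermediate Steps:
z(s) = s (z(s) = 0 + s = s)
Y(m) = 3*m
n(x) = 3*x² (n(x) = (3*((x + x)/(x + x)))*x² = (3*((2*x)/((2*x))))*x² = (3*((2*x)*(1/(2*x))))*x² = (3*1)*x² = 3*x²)
4011/n(J(1)) = 4011/((3*1²)) = 4011/((3*1)) = 4011/3 = 4011*(⅓) = 1337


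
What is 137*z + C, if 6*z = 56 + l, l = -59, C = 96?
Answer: 55/2 ≈ 27.500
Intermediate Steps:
z = -½ (z = (56 - 59)/6 = (⅙)*(-3) = -½ ≈ -0.50000)
137*z + C = 137*(-½) + 96 = -137/2 + 96 = 55/2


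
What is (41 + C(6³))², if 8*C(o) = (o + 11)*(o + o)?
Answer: 151265401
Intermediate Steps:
C(o) = o*(11 + o)/4 (C(o) = ((o + 11)*(o + o))/8 = ((11 + o)*(2*o))/8 = (2*o*(11 + o))/8 = o*(11 + o)/4)
(41 + C(6³))² = (41 + (¼)*6³*(11 + 6³))² = (41 + (¼)*216*(11 + 216))² = (41 + (¼)*216*227)² = (41 + 12258)² = 12299² = 151265401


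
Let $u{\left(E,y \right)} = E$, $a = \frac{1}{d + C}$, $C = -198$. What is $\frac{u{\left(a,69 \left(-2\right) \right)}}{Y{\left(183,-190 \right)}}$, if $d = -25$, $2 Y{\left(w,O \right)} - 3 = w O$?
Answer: $\frac{2}{7753041} \approx 2.5796 \cdot 10^{-7}$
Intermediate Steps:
$Y{\left(w,O \right)} = \frac{3}{2} + \frac{O w}{2}$ ($Y{\left(w,O \right)} = \frac{3}{2} + \frac{w O}{2} = \frac{3}{2} + \frac{O w}{2}$)
$a = - \frac{1}{223}$ ($a = \frac{1}{-25 - 198} = \frac{1}{-223} = - \frac{1}{223} \approx -0.0044843$)
$\frac{u{\left(a,69 \left(-2\right) \right)}}{Y{\left(183,-190 \right)}} = - \frac{1}{223 \left(\frac{3}{2} + \frac{1}{2} \left(-190\right) 183\right)} = - \frac{1}{223 \left(\frac{3}{2} - 17385\right)} = - \frac{1}{223 \left(- \frac{34767}{2}\right)} = \left(- \frac{1}{223}\right) \left(- \frac{2}{34767}\right) = \frac{2}{7753041}$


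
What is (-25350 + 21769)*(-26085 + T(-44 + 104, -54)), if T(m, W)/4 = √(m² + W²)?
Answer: 93410385 - 85944*√181 ≈ 9.2254e+7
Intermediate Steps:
T(m, W) = 4*√(W² + m²) (T(m, W) = 4*√(m² + W²) = 4*√(W² + m²))
(-25350 + 21769)*(-26085 + T(-44 + 104, -54)) = (-25350 + 21769)*(-26085 + 4*√((-54)² + (-44 + 104)²)) = -3581*(-26085 + 4*√(2916 + 60²)) = -3581*(-26085 + 4*√(2916 + 3600)) = -3581*(-26085 + 4*√6516) = -3581*(-26085 + 4*(6*√181)) = -3581*(-26085 + 24*√181) = 93410385 - 85944*√181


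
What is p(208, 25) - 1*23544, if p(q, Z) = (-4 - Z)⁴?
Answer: 683737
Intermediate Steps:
p(208, 25) - 1*23544 = (4 + 25)⁴ - 1*23544 = 29⁴ - 23544 = 707281 - 23544 = 683737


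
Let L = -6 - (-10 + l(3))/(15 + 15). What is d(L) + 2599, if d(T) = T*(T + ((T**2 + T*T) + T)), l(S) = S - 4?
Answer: 31116521/13500 ≈ 2304.9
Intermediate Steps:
l(S) = -4 + S
L = -169/30 (L = -6 - (-10 + (-4 + 3))/(15 + 15) = -6 - (-10 - 1)/30 = -6 - (-11)/30 = -6 - 1*(-11/30) = -6 + 11/30 = -169/30 ≈ -5.6333)
d(T) = T*(2*T + 2*T**2) (d(T) = T*(T + ((T**2 + T**2) + T)) = T*(T + (2*T**2 + T)) = T*(T + (T + 2*T**2)) = T*(2*T + 2*T**2))
d(L) + 2599 = 2*(-169/30)**2*(1 - 169/30) + 2599 = 2*(28561/900)*(-139/30) + 2599 = -3969979/13500 + 2599 = 31116521/13500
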